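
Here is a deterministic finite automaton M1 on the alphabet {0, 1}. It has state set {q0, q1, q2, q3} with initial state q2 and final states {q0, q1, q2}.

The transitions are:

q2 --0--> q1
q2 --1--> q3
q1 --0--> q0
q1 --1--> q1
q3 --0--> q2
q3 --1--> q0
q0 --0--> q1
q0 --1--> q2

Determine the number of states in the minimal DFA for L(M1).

4

All states are reachable from the start state.
Start with accepting vs non-accepting: {q0,q1,q2} | {q3}.
Split {q0,q1,q2} by δ(·,1) → {q0,q1} and {q2}.
Refine {q0,q1} on symbol 1: members go to different blocks, giving {q0} and {q1}.
No further refinement is possible. Final partition (4 blocks): {q0} | {q3} | {q2} | {q1}.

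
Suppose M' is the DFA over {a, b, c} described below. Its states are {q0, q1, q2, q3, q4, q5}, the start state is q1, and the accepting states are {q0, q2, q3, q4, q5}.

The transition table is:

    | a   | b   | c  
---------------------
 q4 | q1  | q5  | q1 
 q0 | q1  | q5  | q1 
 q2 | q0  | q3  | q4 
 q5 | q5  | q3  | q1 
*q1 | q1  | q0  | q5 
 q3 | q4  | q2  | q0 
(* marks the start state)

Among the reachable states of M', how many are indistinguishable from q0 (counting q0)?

All states are reachable from the start state.
Start with accepting vs non-accepting: {q0,q2,q3,q4,q5} | {q1}.
On input a, block {q0,q2,q3,q4,q5} splits into {q2,q3,q5} and {q0,q4}.
Split {q2,q3,q5} by δ(·,a) → {q2,q3} and {q5}.
Stable partition: {q2,q3} | {q1} | {q0,q4} | {q5} — 4 equivalence classes.
The equivalence class containing q0 is {q0,q4}, of size 2.

2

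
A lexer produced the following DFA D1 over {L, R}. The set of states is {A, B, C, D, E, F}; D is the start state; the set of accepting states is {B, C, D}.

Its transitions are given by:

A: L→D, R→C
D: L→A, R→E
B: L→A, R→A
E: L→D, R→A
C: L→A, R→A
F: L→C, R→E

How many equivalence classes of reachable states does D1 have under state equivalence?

States {B,F} cannot be reached from the start state, so discard them.
Initial partition by acceptance: {C,D} | {A,E}.
Split {A,E} by δ(·,R) → {A} and {E}.
Split {C,D} by δ(·,R) → {C} and {D}.
No further refinement is possible. Final partition (4 blocks): {C} | {A} | {E} | {D}.

4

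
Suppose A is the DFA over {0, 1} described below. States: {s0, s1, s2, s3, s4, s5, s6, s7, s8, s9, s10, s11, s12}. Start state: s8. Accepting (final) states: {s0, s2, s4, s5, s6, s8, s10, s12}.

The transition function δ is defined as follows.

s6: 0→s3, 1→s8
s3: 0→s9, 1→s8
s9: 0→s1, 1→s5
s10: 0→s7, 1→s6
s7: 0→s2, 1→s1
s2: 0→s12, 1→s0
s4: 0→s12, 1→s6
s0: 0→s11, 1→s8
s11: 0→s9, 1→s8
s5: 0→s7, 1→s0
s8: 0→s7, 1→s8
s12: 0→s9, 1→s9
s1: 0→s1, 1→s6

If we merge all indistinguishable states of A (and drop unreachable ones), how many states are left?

9

Reachable states from the start: {s0,s1,s2,s3,s5,s6,s7,s8,s9,s11,s12}. Unreachable: {s4,s10} — drop them.
P0 = {s0,s2,s5,s6,s8,s12} | {s1,s3,s7,s9,s11}.
Split {s0,s2,s5,s6,s8,s12} by δ(·,0) → {s0,s5,s6,s8,s12} and {s2}.
Split {s0,s5,s6,s8,s12} by δ(·,1) → {s0,s5,s6,s8} and {s12}.
Refine {s1,s3,s7,s9,s11} on symbol 0: members go to different blocks, giving {s1,s3,s9,s11} and {s7}.
Refine {s0,s5,s6,s8} on symbol 0: members go to different blocks, giving {s0,s6} and {s5,s8}.
On input 1, block {s1,s3,s9,s11} splits into {s3,s9,s11} and {s1}.
On input 0, block {s3,s9,s11} splits into {s3,s11} and {s9}.
On input 1, block {s5,s8} splits into {s5} and {s8}.
Stable partition: {s0,s6} | {s3,s11} | {s2} | {s12} | {s7} | {s5} | {s1} | {s9} | {s8} — 9 equivalence classes.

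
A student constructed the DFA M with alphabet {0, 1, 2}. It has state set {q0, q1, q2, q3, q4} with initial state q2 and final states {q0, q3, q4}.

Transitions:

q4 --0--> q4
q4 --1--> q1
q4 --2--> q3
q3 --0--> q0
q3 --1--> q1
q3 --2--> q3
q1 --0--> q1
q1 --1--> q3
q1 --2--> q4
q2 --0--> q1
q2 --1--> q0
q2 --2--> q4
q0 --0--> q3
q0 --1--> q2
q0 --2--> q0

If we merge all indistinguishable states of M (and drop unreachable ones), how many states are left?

All states are reachable from the start state.
Start with accepting vs non-accepting: {q0,q3,q4} | {q1,q2}.
The partition is now stable with 2 blocks: {q0,q3,q4} | {q1,q2}.

2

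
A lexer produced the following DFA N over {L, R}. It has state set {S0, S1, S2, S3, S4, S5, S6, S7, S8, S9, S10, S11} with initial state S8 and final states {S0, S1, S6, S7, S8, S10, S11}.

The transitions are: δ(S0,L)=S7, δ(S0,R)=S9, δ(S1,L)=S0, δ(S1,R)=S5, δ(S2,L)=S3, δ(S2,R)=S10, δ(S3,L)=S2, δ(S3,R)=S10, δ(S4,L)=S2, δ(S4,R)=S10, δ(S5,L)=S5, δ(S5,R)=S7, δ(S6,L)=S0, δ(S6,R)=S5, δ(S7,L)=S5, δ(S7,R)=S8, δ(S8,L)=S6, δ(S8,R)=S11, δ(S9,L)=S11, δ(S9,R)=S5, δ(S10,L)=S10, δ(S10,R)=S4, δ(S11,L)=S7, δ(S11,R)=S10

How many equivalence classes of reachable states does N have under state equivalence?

9

States {S1} cannot be reached from the start state, so discard them.
Initial partition by acceptance: {S0,S6,S7,S8,S10,S11} | {S2,S3,S4,S5,S9}.
Refine {S0,S6,S7,S8,S10,S11} on symbol L: members go to different blocks, giving {S0,S6,S8,S10,S11} and {S7}.
On input L, block {S0,S6,S8,S10,S11} splits into {S6,S8,S10} and {S0,S11}.
On input L, block {S6,S8,S10} splits into {S8,S10} and {S6}.
Split {S8,S10} by δ(·,L) → {S8} and {S10}.
On input L, block {S2,S3,S4,S5,S9} splits into {S2,S3,S4,S5} and {S9}.
Split {S2,S3,S4,S5} by δ(·,R) → {S2,S3,S4} and {S5}.
Split {S0,S11} by δ(·,R) → {S0} and {S11}.
The partition is now stable with 9 blocks: {S8} | {S2,S3,S4} | {S7} | {S0} | {S6} | {S10} | {S9} | {S5} | {S11}.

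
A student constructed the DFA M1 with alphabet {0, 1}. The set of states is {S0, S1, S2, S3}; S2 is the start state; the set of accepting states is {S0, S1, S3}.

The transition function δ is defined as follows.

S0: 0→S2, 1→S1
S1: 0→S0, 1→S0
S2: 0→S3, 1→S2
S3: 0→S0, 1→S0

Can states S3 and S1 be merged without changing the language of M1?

Yes

Every state is reachable, so we keep all 4.
Initial partition by acceptance: {S0,S1,S3} | {S2}.
On input 0, block {S0,S1,S3} splits into {S1,S3} and {S0}.
No further refinement is possible. Final partition (3 blocks): {S1,S3} | {S2} | {S0}.
S3 and S1 lie in the same block of the stable partition, so they are equivalent — no string distinguishes them.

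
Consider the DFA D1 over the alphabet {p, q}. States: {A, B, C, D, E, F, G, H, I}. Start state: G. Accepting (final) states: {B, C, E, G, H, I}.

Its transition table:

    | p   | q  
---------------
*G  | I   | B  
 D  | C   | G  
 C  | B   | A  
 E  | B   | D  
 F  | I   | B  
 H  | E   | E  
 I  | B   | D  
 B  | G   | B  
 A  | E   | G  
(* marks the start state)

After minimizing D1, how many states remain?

Reachable states from the start: {A,B,C,D,E,G,I}. Unreachable: {F,H} — drop them.
Start with accepting vs non-accepting: {B,C,E,G,I} | {A,D}.
Refine {B,C,E,G,I} on symbol q: members go to different blocks, giving {C,E,I} and {B,G}.
Split {B,G} by δ(·,p) → {B} and {G}.
Stable partition: {C,E,I} | {A,D} | {B} | {G} — 4 equivalence classes.

4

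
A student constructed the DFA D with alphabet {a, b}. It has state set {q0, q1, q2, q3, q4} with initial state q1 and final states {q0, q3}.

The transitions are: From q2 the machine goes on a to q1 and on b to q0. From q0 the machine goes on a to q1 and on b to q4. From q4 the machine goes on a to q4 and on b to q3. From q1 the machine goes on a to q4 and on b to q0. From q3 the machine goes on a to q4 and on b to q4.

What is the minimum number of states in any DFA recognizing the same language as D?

First remove the unreachable states {q2}; 4 states remain.
Start with accepting vs non-accepting: {q0,q3} | {q1,q4}.
The partition is now stable with 2 blocks: {q0,q3} | {q1,q4}.

2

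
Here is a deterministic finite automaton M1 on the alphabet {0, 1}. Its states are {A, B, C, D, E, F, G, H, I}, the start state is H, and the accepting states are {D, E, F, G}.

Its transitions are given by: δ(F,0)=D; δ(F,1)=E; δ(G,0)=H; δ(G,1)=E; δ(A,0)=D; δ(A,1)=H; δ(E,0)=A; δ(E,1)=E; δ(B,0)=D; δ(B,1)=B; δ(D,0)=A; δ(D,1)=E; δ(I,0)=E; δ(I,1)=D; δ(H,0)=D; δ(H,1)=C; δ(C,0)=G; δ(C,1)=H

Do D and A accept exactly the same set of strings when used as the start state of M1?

States {B,F,I} cannot be reached from the start state, so discard them.
Initial partition by acceptance: {D,E,G} | {A,C,H}.
The partition is now stable with 2 blocks: {D,E,G} | {A,C,H}.
D and A end up in different blocks, so they are distinguishable. For instance, the string 'ε' is accepted from only D.

No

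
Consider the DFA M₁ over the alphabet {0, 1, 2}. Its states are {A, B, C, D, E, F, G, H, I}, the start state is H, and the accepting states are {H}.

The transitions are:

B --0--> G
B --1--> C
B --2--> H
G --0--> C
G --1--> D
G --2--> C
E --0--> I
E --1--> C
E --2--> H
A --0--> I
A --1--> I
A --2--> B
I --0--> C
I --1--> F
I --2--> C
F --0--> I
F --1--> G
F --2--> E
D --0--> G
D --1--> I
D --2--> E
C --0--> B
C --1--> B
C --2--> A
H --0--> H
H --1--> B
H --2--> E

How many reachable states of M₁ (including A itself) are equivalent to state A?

All states are reachable from the start state.
Start with accepting vs non-accepting: {H} | {A,B,C,D,E,F,G,I}.
Split {A,B,C,D,E,F,G,I} by δ(·,2) → {A,C,D,F,G,I} and {B,E}.
Split {A,C,D,F,G,I} by δ(·,0) → {A,D,F,G,I} and {C}.
Split {A,D,F,G,I} by δ(·,0) → {A,D,F} and {G,I}.
No further refinement is possible. Final partition (5 blocks): {H} | {A,D,F} | {B,E} | {C} | {G,I}.
State A belongs to the block {A,D,F}, which has 3 states.

3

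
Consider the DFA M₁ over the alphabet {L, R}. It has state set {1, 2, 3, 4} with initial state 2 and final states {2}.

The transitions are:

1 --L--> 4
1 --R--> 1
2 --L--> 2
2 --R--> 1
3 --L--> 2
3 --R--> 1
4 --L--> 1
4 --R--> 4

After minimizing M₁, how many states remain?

2

States {3} cannot be reached from the start state, so discard them.
Initial partition by acceptance: {2} | {1,4}.
Stable partition: {2} | {1,4} — 2 equivalence classes.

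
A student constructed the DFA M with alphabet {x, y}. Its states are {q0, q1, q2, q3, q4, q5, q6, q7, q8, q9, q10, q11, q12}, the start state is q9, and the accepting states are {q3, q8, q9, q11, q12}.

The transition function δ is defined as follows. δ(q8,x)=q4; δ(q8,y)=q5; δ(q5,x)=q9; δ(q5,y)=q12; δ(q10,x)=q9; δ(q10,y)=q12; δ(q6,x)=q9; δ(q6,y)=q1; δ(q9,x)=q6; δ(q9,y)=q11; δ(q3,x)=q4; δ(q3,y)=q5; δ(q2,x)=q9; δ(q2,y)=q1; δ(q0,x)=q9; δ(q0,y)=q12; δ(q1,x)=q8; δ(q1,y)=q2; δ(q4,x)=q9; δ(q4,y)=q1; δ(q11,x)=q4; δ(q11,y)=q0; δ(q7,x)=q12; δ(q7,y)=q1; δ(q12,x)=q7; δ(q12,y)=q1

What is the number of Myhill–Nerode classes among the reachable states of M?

First remove the unreachable states {q3,q10}; 11 states remain.
Initial partition by acceptance: {q8,q9,q11,q12} | {q0,q1,q2,q4,q5,q6,q7}.
On input y, block {q8,q9,q11,q12} splits into {q8,q11,q12} and {q9}.
On input x, block {q0,q1,q2,q4,q5,q6,q7} splits into {q0,q2,q4,q5,q6} and {q1,q7}.
Refine {q8,q11,q12} on symbol x: members go to different blocks, giving {q8,q11} and {q12}.
Refine {q0,q2,q4,q5,q6} on symbol y: members go to different blocks, giving {q2,q4,q6} and {q0,q5}.
Refine {q1,q7} on symbol x: members go to different blocks, giving {q1} and {q7}.
No further refinement is possible. Final partition (7 blocks): {q8,q11} | {q2,q4,q6} | {q9} | {q1} | {q12} | {q0,q5} | {q7}.

7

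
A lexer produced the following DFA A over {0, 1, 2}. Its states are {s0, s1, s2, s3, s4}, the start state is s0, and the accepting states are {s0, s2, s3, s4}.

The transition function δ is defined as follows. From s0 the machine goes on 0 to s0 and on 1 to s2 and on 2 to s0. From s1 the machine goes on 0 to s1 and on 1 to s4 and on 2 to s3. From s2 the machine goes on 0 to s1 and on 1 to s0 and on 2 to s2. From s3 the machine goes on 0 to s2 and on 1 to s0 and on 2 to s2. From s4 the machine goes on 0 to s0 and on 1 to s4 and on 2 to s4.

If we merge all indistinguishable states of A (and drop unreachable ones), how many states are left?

All states are reachable from the start state.
P0 = {s0,s2,s3,s4} | {s1}.
Split {s0,s2,s3,s4} by δ(·,0) → {s0,s3,s4} and {s2}.
Split {s0,s3,s4} by δ(·,0) → {s0,s4} and {s3}.
On input 1, block {s0,s4} splits into {s0} and {s4}.
Stable partition: {s0} | {s1} | {s2} | {s3} | {s4} — 5 equivalence classes.

5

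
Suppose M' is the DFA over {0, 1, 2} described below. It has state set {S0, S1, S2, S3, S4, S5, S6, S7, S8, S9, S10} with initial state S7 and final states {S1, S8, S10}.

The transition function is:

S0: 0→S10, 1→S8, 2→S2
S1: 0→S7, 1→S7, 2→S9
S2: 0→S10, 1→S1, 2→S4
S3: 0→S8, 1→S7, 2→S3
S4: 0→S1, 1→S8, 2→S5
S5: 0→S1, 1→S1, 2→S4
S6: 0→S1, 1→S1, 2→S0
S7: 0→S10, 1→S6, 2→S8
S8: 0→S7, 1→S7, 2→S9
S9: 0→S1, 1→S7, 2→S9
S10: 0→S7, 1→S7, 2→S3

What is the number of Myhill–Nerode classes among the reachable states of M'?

All states are reachable from the start state.
Start with accepting vs non-accepting: {S1,S8,S10} | {S0,S2,S3,S4,S5,S6,S7,S9}.
On input 1, block {S0,S2,S3,S4,S5,S6,S7,S9} splits into {S0,S2,S4,S5,S6} and {S3,S7,S9}.
Refine {S3,S7,S9} on symbol 1: members go to different blocks, giving {S3,S9} and {S7}.
The partition is now stable with 4 blocks: {S1,S8,S10} | {S0,S2,S4,S5,S6} | {S3,S9} | {S7}.

4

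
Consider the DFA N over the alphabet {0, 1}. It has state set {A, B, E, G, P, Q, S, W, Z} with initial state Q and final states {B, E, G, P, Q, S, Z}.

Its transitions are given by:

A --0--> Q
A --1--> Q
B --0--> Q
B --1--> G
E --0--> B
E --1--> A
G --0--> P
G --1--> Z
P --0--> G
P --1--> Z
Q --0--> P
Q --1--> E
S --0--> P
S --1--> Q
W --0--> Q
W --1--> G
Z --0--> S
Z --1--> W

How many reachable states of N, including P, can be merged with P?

3

Every state is reachable, so we keep all 9.
Initial partition by acceptance: {B,E,G,P,Q,S,Z} | {A,W}.
Split {B,E,G,P,Q,S,Z} by δ(·,1) → {B,G,P,Q,S} and {E,Z}.
Split {B,G,P,Q,S} by δ(·,1) → {G,P,Q} and {B,S}.
No further refinement is possible. Final partition (4 blocks): {G,P,Q} | {A,W} | {E,Z} | {B,S}.
The equivalence class containing P is {G,P,Q}, of size 3.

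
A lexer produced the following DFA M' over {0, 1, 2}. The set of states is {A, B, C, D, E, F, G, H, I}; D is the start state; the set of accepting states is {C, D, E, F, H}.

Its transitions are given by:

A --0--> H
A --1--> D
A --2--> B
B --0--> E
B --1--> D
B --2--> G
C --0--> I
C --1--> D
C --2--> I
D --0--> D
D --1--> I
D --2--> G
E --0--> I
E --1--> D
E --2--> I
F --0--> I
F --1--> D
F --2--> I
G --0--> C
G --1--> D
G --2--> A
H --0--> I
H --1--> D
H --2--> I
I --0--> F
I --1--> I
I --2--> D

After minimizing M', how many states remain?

P0 = {C,D,E,F,H} | {A,B,G,I}.
Split {C,D,E,F,H} by δ(·,0) → {C,E,F,H} and {D}.
On input 1, block {A,B,G,I} splits into {A,B,G} and {I}.
Stable partition: {C,E,F,H} | {A,B,G} | {D} | {I} — 4 equivalence classes.

4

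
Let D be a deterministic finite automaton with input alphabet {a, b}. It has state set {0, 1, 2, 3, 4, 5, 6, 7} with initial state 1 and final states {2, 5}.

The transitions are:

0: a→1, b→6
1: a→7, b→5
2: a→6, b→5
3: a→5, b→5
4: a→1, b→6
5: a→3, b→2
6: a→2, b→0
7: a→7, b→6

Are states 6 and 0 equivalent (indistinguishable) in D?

No

States {4} cannot be reached from the start state, so discard them.
P0 = {2,5} | {0,1,3,6,7}.
Split {0,1,3,6,7} by δ(·,a) → {0,1,7} and {3,6}.
Split {0,1,7} by δ(·,b) → {0,7} and {1}.
On input a, block {0,7} splits into {0} and {7}.
On input b, block {3,6} splits into {3} and {6}.
Split {2,5} by δ(·,a) → {2} and {5}.
The partition is now stable with 7 blocks: {2} | {0} | {3} | {1} | {7} | {6} | {5}.
6 and 0 end up in different blocks, so they are distinguishable. For instance, the string 'a' is accepted from only 6.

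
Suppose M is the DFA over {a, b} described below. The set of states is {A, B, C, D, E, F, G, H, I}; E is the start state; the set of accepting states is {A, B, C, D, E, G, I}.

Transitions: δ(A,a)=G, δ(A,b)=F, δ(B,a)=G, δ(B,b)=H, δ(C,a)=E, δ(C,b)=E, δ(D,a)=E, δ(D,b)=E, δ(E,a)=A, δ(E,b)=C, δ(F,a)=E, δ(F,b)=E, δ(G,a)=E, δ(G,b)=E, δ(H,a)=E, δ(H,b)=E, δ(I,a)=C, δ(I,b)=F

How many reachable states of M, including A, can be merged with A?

1

First remove the unreachable states {B,D,H,I}; 5 states remain.
P0 = {A,C,E,G} | {F}.
Refine {A,C,E,G} on symbol b: members go to different blocks, giving {C,E,G} and {A}.
On input a, block {C,E,G} splits into {C,G} and {E}.
The partition is now stable with 4 blocks: {C,G} | {F} | {A} | {E}.
The equivalence class containing A is {A}, of size 1.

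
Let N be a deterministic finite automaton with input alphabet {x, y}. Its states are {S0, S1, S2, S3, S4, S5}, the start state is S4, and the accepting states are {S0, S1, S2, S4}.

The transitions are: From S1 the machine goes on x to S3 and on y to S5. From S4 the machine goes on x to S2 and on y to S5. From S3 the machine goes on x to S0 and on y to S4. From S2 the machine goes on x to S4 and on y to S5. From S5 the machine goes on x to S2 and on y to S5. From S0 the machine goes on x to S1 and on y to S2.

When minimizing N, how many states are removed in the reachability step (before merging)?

3

Starting at S4 and following transitions, the reachable set is {S2, S4, S5}. That leaves S0, S1, S3 unreachable — 3 in total.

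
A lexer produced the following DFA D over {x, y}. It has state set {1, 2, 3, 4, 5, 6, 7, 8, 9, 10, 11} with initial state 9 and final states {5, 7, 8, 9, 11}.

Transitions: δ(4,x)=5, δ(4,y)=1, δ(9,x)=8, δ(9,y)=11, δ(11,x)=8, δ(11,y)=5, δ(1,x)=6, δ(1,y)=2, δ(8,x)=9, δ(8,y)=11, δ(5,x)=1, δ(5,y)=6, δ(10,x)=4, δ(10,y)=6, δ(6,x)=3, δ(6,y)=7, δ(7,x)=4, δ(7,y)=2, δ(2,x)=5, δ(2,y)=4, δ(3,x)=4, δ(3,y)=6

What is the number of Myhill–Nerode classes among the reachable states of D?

9

First remove the unreachable states {10}; 10 states remain.
Start with accepting vs non-accepting: {5,7,8,9,11} | {1,2,3,4,6}.
On input x, block {5,7,8,9,11} splits into {8,9,11} and {5,7}.
Refine {8,9,11} on symbol y: members go to different blocks, giving {8,9} and {11}.
Split {1,2,3,4,6} by δ(·,x) → {1,3,6} and {2,4}.
Split {1,3,6} by δ(·,x) → {1,6} and {3}.
On input x, block {1,6} splits into {1} and {6}.
On input x, block {5,7} splits into {5} and {7}.
Refine {2,4} on symbol y: members go to different blocks, giving {2} and {4}.
No further refinement is possible. Final partition (9 blocks): {8,9} | {1} | {5} | {11} | {2} | {3} | {6} | {7} | {4}.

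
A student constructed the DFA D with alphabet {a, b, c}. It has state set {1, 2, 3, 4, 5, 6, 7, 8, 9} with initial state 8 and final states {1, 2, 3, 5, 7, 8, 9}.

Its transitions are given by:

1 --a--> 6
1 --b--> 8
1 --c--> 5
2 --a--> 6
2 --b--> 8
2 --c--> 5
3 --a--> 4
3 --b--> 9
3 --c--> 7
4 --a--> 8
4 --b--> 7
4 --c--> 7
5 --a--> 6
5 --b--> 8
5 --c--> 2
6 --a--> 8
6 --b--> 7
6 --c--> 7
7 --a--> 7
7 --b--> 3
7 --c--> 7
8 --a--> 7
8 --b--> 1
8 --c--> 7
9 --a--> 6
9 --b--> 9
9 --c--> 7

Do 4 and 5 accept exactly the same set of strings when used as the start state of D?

No

Start with accepting vs non-accepting: {1,2,3,5,7,8,9} | {4,6}.
Split {1,2,3,5,7,8,9} by δ(·,a) → {1,2,3,5,9} and {7,8}.
On input b, block {1,2,3,5,9} splits into {1,2,5} and {3,9}.
Split {7,8} by δ(·,b) → {7} and {8}.
The partition is now stable with 5 blocks: {1,2,5} | {4,6} | {7} | {3,9} | {8}.
4 and 5 end up in different blocks, so they are distinguishable. For instance, the string 'ε' is accepted from only 5.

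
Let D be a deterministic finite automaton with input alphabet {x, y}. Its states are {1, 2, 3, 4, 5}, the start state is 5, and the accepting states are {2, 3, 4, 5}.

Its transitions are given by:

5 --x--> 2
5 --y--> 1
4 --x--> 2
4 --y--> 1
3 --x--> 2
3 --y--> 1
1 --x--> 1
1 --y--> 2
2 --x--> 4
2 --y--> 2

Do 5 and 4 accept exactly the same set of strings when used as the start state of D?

Yes

States {3} cannot be reached from the start state, so discard them.
Start with accepting vs non-accepting: {2,4,5} | {1}.
On input y, block {2,4,5} splits into {4,5} and {2}.
The partition is now stable with 3 blocks: {4,5} | {1} | {2}.
5 and 4 lie in the same block of the stable partition, so they are equivalent — no string distinguishes them.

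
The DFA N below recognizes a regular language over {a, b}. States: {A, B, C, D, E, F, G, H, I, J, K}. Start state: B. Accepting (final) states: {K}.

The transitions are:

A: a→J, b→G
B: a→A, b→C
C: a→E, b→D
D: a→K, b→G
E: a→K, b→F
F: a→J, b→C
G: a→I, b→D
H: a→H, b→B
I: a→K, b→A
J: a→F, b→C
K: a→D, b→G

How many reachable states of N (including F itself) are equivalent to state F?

4

States {H} cannot be reached from the start state, so discard them.
Start with accepting vs non-accepting: {K} | {A,B,C,D,E,F,G,I,J}.
Split {A,B,C,D,E,F,G,I,J} by δ(·,a) → {A,B,C,F,G,J} and {D,E,I}.
On input a, block {A,B,C,F,G,J} splits into {A,B,F,J} and {C,G}.
Refine {D,E,I} on symbol b: members go to different blocks, giving {E,I} and {D}.
Stable partition: {K} | {A,B,F,J} | {E,I} | {C,G} | {D} — 5 equivalence classes.
State F belongs to the block {A,B,F,J}, which has 4 states.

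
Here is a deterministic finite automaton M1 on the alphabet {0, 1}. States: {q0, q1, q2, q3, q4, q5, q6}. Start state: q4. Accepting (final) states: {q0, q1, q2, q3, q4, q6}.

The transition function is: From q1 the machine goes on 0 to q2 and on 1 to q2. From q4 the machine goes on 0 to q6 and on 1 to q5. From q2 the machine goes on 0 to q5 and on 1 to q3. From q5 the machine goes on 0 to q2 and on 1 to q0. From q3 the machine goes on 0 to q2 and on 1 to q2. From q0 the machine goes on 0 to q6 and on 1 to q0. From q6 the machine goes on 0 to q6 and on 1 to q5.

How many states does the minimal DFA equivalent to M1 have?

First remove the unreachable states {q1}; 6 states remain.
Initial partition by acceptance: {q0,q2,q3,q4,q6} | {q5}.
Split {q0,q2,q3,q4,q6} by δ(·,0) → {q0,q3,q4,q6} and {q2}.
Refine {q0,q3,q4,q6} on symbol 0: members go to different blocks, giving {q0,q4,q6} and {q3}.
Refine {q0,q4,q6} on symbol 1: members go to different blocks, giving {q4,q6} and {q0}.
The partition is now stable with 5 blocks: {q4,q6} | {q5} | {q2} | {q3} | {q0}.

5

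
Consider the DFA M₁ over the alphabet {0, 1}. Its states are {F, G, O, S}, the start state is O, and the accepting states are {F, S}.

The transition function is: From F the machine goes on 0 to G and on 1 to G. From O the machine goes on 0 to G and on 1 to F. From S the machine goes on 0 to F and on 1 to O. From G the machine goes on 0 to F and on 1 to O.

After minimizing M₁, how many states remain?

Reachable states from the start: {F,G,O}. Unreachable: {S} — drop them.
P0 = {F} | {G,O}.
Split {G,O} by δ(·,0) → {G} and {O}.
Stable partition: {F} | {G} | {O} — 3 equivalence classes.

3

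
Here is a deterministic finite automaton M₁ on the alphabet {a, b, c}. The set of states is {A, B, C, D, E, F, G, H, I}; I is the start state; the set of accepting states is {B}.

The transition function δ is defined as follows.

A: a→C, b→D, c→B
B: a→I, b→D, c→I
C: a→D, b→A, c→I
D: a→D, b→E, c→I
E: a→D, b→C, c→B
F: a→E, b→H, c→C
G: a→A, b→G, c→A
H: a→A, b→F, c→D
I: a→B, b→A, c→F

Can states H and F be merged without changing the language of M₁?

Yes

Reachable states from the start: {A,B,C,D,E,F,H,I}. Unreachable: {G} — drop them.
P0 = {B} | {A,C,D,E,F,H,I}.
Refine {A,C,D,E,F,H,I} on symbol a: members go to different blocks, giving {A,C,D,E,F,H} and {I}.
Split {A,C,D,E,F,H} by δ(·,c) → {A,E} and {C,D} and {F,H}.
The partition is now stable with 5 blocks: {B} | {A,E} | {I} | {C,D} | {F,H}.
H and F lie in the same block of the stable partition, so they are equivalent — no string distinguishes them.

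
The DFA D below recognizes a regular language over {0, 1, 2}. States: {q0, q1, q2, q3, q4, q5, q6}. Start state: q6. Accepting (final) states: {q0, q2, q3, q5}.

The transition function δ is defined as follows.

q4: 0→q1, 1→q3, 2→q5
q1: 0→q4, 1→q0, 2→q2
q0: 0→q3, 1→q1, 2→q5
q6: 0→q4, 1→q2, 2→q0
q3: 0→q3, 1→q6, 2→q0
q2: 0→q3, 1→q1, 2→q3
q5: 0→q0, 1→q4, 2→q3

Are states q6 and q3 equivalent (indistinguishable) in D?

P0 = {q0,q2,q3,q5} | {q1,q4,q6}.
No further refinement is possible. Final partition (2 blocks): {q0,q2,q3,q5} | {q1,q4,q6}.
q6 and q3 end up in different blocks, so they are distinguishable. For instance, the string 'ε' is accepted from only q3.

No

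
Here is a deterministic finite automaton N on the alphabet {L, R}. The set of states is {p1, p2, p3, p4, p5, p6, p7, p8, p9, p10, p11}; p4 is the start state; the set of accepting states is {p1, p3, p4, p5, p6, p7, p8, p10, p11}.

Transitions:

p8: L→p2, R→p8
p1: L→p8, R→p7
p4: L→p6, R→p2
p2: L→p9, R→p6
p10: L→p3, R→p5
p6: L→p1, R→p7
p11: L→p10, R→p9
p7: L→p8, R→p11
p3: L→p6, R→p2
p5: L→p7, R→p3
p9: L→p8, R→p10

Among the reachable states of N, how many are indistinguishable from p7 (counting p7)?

1

All states are reachable from the start state.
P0 = {p1,p3,p4,p5,p6,p7,p8,p10,p11} | {p2,p9}.
Refine {p1,p3,p4,p5,p6,p7,p8,p10,p11} on symbol L: members go to different blocks, giving {p1,p3,p4,p5,p6,p7,p10,p11} and {p8}.
On input L, block {p1,p3,p4,p5,p6,p7,p10,p11} splits into {p3,p4,p5,p6,p10,p11} and {p1,p7}.
Refine {p3,p4,p5,p6,p10,p11} on symbol L: members go to different blocks, giving {p3,p4,p10,p11} and {p5,p6}.
On input L, block {p3,p4,p10,p11} splits into {p3,p4} and {p10,p11}.
Refine {p2,p9} on symbol L: members go to different blocks, giving {p2} and {p9}.
On input R, block {p1,p7} splits into {p1} and {p7}.
Refine {p5,p6} on symbol L: members go to different blocks, giving {p5} and {p6}.
Split {p10,p11} by δ(·,L) → {p10} and {p11}.
No further refinement is possible. Final partition (10 blocks): {p3,p4} | {p2} | {p8} | {p1} | {p5} | {p10} | {p9} | {p7} | {p6} | {p11}.
The equivalence class containing p7 is {p7}, of size 1.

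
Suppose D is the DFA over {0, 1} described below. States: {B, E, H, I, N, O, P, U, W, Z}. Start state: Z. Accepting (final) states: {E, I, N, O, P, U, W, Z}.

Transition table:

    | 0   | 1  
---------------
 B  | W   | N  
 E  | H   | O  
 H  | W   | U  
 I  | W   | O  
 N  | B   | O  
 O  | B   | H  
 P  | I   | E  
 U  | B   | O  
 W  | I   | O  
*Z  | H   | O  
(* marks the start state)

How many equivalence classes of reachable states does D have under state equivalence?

First remove the unreachable states {E,P}; 8 states remain.
Initial partition by acceptance: {I,N,O,U,W,Z} | {B,H}.
Refine {I,N,O,U,W,Z} on symbol 0: members go to different blocks, giving {N,O,U,Z} and {I,W}.
Split {N,O,U,Z} by δ(·,1) → {N,U,Z} and {O}.
Stable partition: {N,U,Z} | {B,H} | {I,W} | {O} — 4 equivalence classes.

4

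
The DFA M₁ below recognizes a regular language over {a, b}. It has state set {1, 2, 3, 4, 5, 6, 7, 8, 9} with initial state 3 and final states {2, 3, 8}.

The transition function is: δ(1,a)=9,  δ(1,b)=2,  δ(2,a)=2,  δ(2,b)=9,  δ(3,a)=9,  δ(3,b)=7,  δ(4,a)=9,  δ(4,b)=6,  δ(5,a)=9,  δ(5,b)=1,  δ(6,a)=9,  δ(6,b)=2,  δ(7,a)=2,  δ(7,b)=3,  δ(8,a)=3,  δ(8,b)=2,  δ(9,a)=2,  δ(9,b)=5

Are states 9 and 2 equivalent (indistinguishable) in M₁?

No

Reachable states from the start: {1,2,3,5,7,9}. Unreachable: {4,6,8} — drop them.
P0 = {2,3} | {1,5,7,9}.
Refine {2,3} on symbol a: members go to different blocks, giving {2} and {3}.
Refine {1,5,7,9} on symbol a: members go to different blocks, giving {1,5} and {7,9}.
Refine {1,5} on symbol b: members go to different blocks, giving {1} and {5}.
Split {7,9} by δ(·,b) → {7} and {9}.
Stable partition: {2} | {1} | {3} | {7} | {5} | {9} — 6 equivalence classes.
9 and 2 end up in different blocks, so they are distinguishable. For instance, the string 'ε' is accepted from only 2.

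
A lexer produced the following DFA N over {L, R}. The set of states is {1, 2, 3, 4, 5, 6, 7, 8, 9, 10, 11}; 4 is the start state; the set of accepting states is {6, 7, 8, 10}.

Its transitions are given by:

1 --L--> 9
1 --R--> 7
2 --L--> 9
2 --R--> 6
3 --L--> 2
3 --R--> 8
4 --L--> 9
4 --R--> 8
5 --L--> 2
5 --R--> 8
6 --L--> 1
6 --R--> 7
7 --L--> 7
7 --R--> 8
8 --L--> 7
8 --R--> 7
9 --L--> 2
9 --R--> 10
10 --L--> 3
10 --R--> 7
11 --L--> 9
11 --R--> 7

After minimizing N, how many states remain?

States {5,11} cannot be reached from the start state, so discard them.
P0 = {6,7,8,10} | {1,2,3,4,9}.
Split {6,7,8,10} by δ(·,L) → {6,10} and {7,8}.
On input R, block {1,2,3,4,9} splits into {1,3,4} and {2,9}.
Stable partition: {6,10} | {1,3,4} | {7,8} | {2,9} — 4 equivalence classes.

4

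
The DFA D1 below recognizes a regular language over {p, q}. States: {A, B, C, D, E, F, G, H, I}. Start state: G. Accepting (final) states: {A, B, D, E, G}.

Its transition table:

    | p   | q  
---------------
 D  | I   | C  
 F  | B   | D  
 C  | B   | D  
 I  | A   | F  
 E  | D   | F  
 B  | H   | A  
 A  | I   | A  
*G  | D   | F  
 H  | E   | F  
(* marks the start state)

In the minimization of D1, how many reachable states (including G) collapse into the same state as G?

2

Every state is reachable, so we keep all 9.
P0 = {A,B,D,E,G} | {C,F,H,I}.
Split {A,B,D,E,G} by δ(·,p) → {A,B,D} and {E,G}.
On input q, block {A,B,D} splits into {A,B} and {D}.
On input p, block {C,F,H,I} splits into {C,F,I} and {H}.
Split {A,B} by δ(·,p) → {A} and {B}.
On input p, block {C,F,I} splits into {C,F} and {I}.
Stable partition: {A} | {C,F} | {E,G} | {D} | {H} | {B} | {I} — 7 equivalence classes.
State G belongs to the block {E,G}, which has 2 states.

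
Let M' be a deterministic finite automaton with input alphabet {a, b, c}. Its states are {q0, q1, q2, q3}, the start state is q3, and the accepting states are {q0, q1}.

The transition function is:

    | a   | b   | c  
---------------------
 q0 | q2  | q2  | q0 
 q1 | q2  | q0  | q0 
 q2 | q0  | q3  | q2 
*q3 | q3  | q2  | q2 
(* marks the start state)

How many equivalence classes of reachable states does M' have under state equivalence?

3

First remove the unreachable states {q1}; 3 states remain.
Initial partition by acceptance: {q0} | {q2,q3}.
On input a, block {q2,q3} splits into {q2} and {q3}.
No further refinement is possible. Final partition (3 blocks): {q0} | {q2} | {q3}.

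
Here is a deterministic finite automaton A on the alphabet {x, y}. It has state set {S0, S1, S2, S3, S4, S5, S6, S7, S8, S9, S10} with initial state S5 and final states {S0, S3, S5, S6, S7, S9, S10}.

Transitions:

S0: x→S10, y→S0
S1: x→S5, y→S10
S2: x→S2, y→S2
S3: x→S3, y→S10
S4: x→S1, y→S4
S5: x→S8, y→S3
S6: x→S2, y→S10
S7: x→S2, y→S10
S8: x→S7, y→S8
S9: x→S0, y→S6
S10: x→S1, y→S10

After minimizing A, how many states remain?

7

States {S0,S4,S6,S9} cannot be reached from the start state, so discard them.
P0 = {S3,S5,S7,S10} | {S1,S2,S8}.
On input x, block {S3,S5,S7,S10} splits into {S5,S7,S10} and {S3}.
Refine {S5,S7,S10} on symbol y: members go to different blocks, giving {S7,S10} and {S5}.
Refine {S1,S2,S8} on symbol x: members go to different blocks, giving {S1} and {S2} and {S8}.
Split {S7,S10} by δ(·,x) → {S7} and {S10}.
Stable partition: {S7} | {S1} | {S3} | {S5} | {S2} | {S8} | {S10} — 7 equivalence classes.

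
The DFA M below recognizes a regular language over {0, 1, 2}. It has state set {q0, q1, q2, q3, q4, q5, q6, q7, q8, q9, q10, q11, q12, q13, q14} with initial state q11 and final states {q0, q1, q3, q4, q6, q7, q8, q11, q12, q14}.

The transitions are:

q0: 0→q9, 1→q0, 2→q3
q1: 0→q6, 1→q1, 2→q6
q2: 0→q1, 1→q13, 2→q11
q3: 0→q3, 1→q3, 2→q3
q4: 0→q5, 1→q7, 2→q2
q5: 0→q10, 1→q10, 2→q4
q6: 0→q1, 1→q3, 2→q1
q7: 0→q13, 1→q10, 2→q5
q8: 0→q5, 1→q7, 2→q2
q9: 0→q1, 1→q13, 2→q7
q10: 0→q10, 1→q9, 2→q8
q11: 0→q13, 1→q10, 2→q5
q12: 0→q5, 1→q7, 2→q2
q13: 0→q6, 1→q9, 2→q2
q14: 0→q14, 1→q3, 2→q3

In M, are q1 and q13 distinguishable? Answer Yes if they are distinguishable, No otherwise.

First remove the unreachable states {q0,q12,q14}; 12 states remain.
Initial partition by acceptance: {q1,q3,q4,q6,q7,q8,q11} | {q2,q5,q9,q10,q13}.
On input 0, block {q1,q3,q4,q6,q7,q8,q11} splits into {q4,q7,q8,q11} and {q1,q3,q6}.
Split {q4,q7,q8,q11} by δ(·,1) → {q4,q8} and {q7,q11}.
Split {q2,q5,q9,q10,q13} by δ(·,0) → {q2,q9,q13} and {q5,q10}.
On input 2, block {q2,q9,q13} splits into {q2,q9} and {q13}.
Split {q5,q10} by δ(·,1) → {q5} and {q10}.
No further refinement is possible. Final partition (7 blocks): {q4,q8} | {q2,q9} | {q1,q3,q6} | {q7,q11} | {q5} | {q13} | {q10}.
q1 and q13 end up in different blocks, so they are distinguishable. For instance, the string 'ε' is accepted from only q1.

Yes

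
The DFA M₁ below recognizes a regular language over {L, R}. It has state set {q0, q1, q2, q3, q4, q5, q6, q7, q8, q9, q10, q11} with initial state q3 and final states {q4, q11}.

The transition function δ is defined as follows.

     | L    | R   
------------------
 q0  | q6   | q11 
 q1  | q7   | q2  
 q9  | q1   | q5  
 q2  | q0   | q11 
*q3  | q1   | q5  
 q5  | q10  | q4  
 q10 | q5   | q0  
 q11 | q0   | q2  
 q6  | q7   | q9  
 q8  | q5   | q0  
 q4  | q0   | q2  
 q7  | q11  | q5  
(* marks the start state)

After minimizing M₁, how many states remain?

9

Reachable states from the start: {q0,q1,q2,q3,q4,q5,q6,q7,q9,q10,q11}. Unreachable: {q8} — drop them.
Start with accepting vs non-accepting: {q4,q11} | {q0,q1,q2,q3,q5,q6,q7,q9,q10}.
Refine {q0,q1,q2,q3,q5,q6,q7,q9,q10} on symbol L: members go to different blocks, giving {q0,q1,q2,q3,q5,q6,q9,q10} and {q7}.
Refine {q0,q1,q2,q3,q5,q6,q9,q10} on symbol L: members go to different blocks, giving {q0,q2,q3,q5,q9,q10} and {q1,q6}.
Split {q0,q2,q3,q5,q9,q10} by δ(·,L) → {q0,q3,q9} and {q2,q5,q10}.
Refine {q0,q3,q9} on symbol R: members go to different blocks, giving {q3,q9} and {q0}.
On input R, block {q1,q6} splits into {q1} and {q6}.
Split {q2,q5,q10} by δ(·,L) → {q5,q10} and {q2}.
Split {q5,q10} by δ(·,R) → {q5} and {q10}.
The partition is now stable with 9 blocks: {q4,q11} | {q3,q9} | {q7} | {q1} | {q5} | {q0} | {q6} | {q2} | {q10}.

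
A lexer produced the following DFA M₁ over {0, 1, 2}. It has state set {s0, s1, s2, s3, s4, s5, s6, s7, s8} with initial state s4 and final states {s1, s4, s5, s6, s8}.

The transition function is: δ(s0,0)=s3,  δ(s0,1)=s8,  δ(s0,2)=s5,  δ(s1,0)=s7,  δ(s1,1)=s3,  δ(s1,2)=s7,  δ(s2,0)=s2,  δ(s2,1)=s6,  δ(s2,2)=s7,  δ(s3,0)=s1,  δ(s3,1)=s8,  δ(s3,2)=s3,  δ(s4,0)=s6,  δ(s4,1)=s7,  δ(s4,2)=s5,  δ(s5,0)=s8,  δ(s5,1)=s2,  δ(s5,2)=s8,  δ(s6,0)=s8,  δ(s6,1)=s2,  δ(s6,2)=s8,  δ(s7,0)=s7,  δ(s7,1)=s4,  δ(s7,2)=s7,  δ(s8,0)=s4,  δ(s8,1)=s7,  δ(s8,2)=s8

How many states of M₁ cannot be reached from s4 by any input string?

No path from s4 leads to s0, s1, s3; the other 6 states are all reachable.

3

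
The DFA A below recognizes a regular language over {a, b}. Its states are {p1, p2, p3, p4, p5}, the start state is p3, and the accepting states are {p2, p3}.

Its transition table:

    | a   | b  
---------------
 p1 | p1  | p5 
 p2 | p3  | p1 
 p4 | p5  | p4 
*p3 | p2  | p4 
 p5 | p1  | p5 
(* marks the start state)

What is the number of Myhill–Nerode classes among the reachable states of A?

2

All states are reachable from the start state.
Initial partition by acceptance: {p2,p3} | {p1,p4,p5}.
Stable partition: {p2,p3} | {p1,p4,p5} — 2 equivalence classes.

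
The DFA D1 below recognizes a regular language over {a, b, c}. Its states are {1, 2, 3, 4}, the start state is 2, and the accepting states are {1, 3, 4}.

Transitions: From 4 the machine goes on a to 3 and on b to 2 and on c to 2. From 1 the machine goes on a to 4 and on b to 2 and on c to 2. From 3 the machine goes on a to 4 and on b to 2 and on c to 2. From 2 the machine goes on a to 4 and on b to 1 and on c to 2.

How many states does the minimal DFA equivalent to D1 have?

Start with accepting vs non-accepting: {1,3,4} | {2}.
Stable partition: {1,3,4} | {2} — 2 equivalence classes.

2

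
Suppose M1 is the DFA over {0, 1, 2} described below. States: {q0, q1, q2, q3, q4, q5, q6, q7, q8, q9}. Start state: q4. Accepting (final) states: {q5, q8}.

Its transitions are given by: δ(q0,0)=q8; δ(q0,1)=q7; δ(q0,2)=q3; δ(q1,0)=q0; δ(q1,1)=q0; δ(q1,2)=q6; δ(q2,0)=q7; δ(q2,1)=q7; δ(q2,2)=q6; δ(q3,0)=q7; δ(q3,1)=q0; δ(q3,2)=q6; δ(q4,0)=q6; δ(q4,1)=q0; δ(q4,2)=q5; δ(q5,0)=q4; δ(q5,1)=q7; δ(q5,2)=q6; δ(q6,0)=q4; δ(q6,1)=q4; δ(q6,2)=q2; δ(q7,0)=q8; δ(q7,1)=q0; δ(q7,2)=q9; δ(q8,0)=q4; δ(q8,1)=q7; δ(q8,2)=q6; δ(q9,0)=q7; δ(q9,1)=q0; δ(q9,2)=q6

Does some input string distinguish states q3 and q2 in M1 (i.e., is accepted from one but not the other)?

First remove the unreachable states {q1}; 9 states remain.
P0 = {q5,q8} | {q0,q2,q3,q4,q6,q7,q9}.
Refine {q0,q2,q3,q4,q6,q7,q9} on symbol 0: members go to different blocks, giving {q2,q3,q4,q6,q9} and {q0,q7}.
On input 0, block {q2,q3,q4,q6,q9} splits into {q2,q3,q9} and {q4,q6}.
Split {q4,q6} by δ(·,1) → {q4} and {q6}.
Stable partition: {q5,q8} | {q2,q3,q9} | {q0,q7} | {q4} | {q6} — 5 equivalence classes.
q3 and q2 lie in the same block of the stable partition, so they are equivalent — no string distinguishes them.

No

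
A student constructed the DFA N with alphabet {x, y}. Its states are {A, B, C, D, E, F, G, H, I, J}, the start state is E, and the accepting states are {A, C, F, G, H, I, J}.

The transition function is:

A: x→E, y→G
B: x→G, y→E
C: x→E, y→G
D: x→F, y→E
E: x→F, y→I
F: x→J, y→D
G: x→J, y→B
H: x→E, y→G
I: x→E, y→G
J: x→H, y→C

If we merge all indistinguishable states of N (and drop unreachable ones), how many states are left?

5

States {A} cannot be reached from the start state, so discard them.
Start with accepting vs non-accepting: {C,F,G,H,I,J} | {B,D,E}.
Refine {C,F,G,H,I,J} on symbol x: members go to different blocks, giving {C,H,I} and {F,G,J}.
Refine {B,D,E} on symbol y: members go to different blocks, giving {B,D} and {E}.
On input x, block {F,G,J} splits into {F,G} and {J}.
Stable partition: {C,H,I} | {B,D} | {F,G} | {E} | {J} — 5 equivalence classes.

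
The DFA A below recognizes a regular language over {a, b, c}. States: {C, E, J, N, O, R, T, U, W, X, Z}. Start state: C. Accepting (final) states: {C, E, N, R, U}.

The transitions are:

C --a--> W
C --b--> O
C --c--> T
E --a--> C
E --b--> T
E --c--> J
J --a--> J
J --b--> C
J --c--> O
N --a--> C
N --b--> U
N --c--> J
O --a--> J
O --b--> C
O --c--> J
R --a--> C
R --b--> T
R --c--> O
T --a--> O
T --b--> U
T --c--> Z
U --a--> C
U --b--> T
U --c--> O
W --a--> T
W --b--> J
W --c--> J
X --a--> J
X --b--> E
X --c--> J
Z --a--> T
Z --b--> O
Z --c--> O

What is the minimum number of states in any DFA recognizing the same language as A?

5

First remove the unreachable states {E,N,R,X}; 7 states remain.
Start with accepting vs non-accepting: {C,U} | {J,O,T,W,Z}.
On input a, block {C,U} splits into {C} and {U}.
On input b, block {J,O,T,W,Z} splits into {W,Z} and {J,O} and {T}.
No further refinement is possible. Final partition (5 blocks): {C} | {W,Z} | {U} | {J,O} | {T}.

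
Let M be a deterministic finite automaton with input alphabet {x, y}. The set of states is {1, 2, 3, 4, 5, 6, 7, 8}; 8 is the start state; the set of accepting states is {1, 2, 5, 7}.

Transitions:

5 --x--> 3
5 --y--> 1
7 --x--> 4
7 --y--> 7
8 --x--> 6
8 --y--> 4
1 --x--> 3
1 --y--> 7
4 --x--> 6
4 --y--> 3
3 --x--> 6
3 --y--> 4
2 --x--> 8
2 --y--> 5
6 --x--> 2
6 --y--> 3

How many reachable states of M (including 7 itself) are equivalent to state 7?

4

P0 = {1,2,5,7} | {3,4,6,8}.
On input x, block {3,4,6,8} splits into {3,4,8} and {6}.
Stable partition: {1,2,5,7} | {3,4,8} | {6} — 3 equivalence classes.
State 7 belongs to the block {1,2,5,7}, which has 4 states.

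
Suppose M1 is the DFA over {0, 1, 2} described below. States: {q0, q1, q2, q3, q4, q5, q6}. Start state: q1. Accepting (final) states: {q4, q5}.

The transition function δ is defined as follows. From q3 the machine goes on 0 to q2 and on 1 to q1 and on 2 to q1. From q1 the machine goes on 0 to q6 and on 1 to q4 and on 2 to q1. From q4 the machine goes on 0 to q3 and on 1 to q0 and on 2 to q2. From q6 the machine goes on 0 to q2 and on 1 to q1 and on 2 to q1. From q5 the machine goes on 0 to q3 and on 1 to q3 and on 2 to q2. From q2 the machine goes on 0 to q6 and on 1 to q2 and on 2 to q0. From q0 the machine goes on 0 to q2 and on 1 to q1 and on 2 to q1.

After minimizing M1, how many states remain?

Reachable states from the start: {q0,q1,q2,q3,q4,q6}. Unreachable: {q5} — drop them.
Initial partition by acceptance: {q4} | {q0,q1,q2,q3,q6}.
Refine {q0,q1,q2,q3,q6} on symbol 1: members go to different blocks, giving {q0,q2,q3,q6} and {q1}.
On input 1, block {q0,q2,q3,q6} splits into {q0,q3,q6} and {q2}.
The partition is now stable with 4 blocks: {q4} | {q0,q3,q6} | {q1} | {q2}.

4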